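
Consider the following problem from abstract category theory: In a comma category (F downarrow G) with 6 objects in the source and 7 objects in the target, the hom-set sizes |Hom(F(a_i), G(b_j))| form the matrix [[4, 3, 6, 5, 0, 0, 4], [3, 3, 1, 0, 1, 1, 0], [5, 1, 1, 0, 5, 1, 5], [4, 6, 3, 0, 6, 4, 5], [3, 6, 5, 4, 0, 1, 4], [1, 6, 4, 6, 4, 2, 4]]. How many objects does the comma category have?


Objects of (F downarrow G) are triples (a, b, h: F(a)->G(b)).
The count equals the sum of all entries in the hom-matrix.
sum(row 0) = 22
sum(row 1) = 9
sum(row 2) = 18
sum(row 3) = 28
sum(row 4) = 23
sum(row 5) = 27
Grand total = 127

127


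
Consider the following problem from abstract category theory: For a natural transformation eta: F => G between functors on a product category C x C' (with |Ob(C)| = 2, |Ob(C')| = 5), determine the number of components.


A natural transformation eta: F => G assigns one component morphism per
object of the domain category.
The domain is the product category C x C', so
|Ob(C x C')| = |Ob(C)| * |Ob(C')| = 2 * 5 = 10.
Therefore eta has 10 component morphisms.

10


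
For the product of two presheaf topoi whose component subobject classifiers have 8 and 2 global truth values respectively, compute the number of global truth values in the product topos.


In a product of presheaf topoi E_1 x E_2, the subobject classifier
is Omega = Omega_1 x Omega_2 (componentwise), so
|Omega(top)| = |Omega_1(top_1)| * |Omega_2(top_2)|.
= 8 * 2 = 16.

16


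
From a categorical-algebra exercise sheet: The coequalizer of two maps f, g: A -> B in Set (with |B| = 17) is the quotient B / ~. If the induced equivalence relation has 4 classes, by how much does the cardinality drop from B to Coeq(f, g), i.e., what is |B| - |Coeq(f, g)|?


The coequalizer Coeq(f, g) = B / ~ has one element per equivalence class.
|B| = 17, |Coeq(f, g)| = 4.
|B| - |Coeq(f, g)| = 17 - 4 = 13.

13


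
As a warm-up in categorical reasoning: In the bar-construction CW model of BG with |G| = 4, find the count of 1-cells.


In the bar-construction CW model of BG, the n-cells are indexed by
n-tuples [g_1|...|g_n] of non-identity elements of G (degenerate
simplices with some g_i = e do not contribute cells), so there are
(|G| - 1)^n n-cells.
For dim = 1 with |G| = 4:
cells = (4 - 1)^1 = 3^1 = 3

3


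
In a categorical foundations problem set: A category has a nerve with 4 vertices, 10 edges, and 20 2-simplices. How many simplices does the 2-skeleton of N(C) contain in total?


The 2-skeleton of the nerve N(C) consists of simplices in dimensions 0, 1, 2:
  |N(C)_0| = 4 (objects)
  |N(C)_1| = 10 (morphisms)
  |N(C)_2| = 20 (composable pairs)
Total = 4 + 10 + 20 = 34

34


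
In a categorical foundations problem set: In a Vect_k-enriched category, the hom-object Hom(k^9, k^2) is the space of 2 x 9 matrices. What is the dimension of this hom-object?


In Vect-enriched categories, Hom(k^n, k^m) is the space of m x n matrices.
dim(Hom(k^9, k^2)) = 2 * 9 = 18

18


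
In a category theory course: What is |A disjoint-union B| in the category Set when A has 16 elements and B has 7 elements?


In Set, the coproduct A + B is the disjoint union.
|A + B| = |A| + |B| = 16 + 7 = 23

23


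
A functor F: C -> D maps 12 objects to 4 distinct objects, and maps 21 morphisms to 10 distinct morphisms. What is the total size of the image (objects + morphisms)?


The image of F consists of distinct objects and distinct morphisms.
|Im(F)| on objects = 4
|Im(F)| on morphisms = 10
Total image cardinality = 4 + 10 = 14

14


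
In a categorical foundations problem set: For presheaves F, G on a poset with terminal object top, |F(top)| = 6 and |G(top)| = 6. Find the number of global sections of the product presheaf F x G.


Global sections of a presheaf on a poset with terminal top satisfy
Gamma(H) ~ H(top). Presheaves admit pointwise products, so
(F x G)(top) = F(top) x G(top) (Cartesian product).
|Gamma(F x G)| = |F(top)| * |G(top)| = 6 * 6 = 36.

36


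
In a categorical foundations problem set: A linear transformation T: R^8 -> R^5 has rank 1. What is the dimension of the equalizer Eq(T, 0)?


The equalizer of f and the zero map is ker(f).
By the rank-nullity theorem: dim(ker(f)) = dim(domain) - rank(f).
dim(ker(f)) = 8 - 1 = 7

7


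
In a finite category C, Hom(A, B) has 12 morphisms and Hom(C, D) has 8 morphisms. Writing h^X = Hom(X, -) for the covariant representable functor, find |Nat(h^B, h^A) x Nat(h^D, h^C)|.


By the Yoneda lemma, Nat(h^B, h^A) is isomorphic to Hom(A, B),
so |Nat(h^B, h^A)| = |Hom(A, B)| and |Nat(h^D, h^C)| = |Hom(C, D)|.
|Hom(A, B)| = 12, |Hom(C, D)| = 8.
|Nat(h^B, h^A) x Nat(h^D, h^C)| = 12 * 8 = 96

96


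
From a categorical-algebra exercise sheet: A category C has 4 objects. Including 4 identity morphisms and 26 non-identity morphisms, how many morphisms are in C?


Each object has an identity morphism, giving 4 identities.
Adding the 26 non-identity morphisms:
Total = 4 + 26 = 30

30


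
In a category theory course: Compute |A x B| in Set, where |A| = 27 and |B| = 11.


In Set, the product A x B is the Cartesian product.
By the universal property, |A x B| = |A| * |B|.
|A x B| = 27 * 11 = 297

297


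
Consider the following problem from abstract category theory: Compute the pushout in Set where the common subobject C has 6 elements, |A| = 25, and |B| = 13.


The pushout A +_C B identifies the images of C in A and B.
|A +_C B| = |A| + |B| - |C| (for injections).
= 25 + 13 - 6 = 32

32


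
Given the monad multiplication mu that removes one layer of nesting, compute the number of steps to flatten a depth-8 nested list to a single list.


Each application of mu: T^2 -> T removes one layer of nesting.
Starting at depth 8 (i.e., T^8(X)), we need to reach T(X).
Number of mu applications = 8 - 1 = 7

7


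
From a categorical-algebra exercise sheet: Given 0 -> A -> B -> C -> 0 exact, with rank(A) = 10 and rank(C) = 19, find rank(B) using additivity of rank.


For a short exact sequence 0 -> A -> B -> C -> 0,
rank is additive: rank(B) = rank(A) + rank(C).
rank(B) = 10 + 19 = 29

29


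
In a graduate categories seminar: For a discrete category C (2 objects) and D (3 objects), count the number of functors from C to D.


A functor from a discrete category C to D is determined by
where each object maps. Each of the 2 objects of C can map
to any of the 3 objects of D independently.
Number of functors = 3^2 = 9

9


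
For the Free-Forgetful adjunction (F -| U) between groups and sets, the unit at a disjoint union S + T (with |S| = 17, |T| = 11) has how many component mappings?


The unit eta_X: X -> U(F(X)) of the Free-Forgetful adjunction
maps each element of X to a generator of F(X). For X = S + T (disjoint
union in Set), |S + T| = |S| + |T|.
Total mappings = 17 + 11 = 28.

28


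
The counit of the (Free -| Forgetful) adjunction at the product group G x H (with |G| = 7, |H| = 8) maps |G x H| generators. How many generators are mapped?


The counit epsilon_K: F(U(K)) -> K of the Free-Forgetful adjunction
maps |K| generators of F(U(K)) into K. For K = G x H (the product group),
|G x H| = |G| * |H|.
Total generators mapped = 7 * 8 = 56.

56


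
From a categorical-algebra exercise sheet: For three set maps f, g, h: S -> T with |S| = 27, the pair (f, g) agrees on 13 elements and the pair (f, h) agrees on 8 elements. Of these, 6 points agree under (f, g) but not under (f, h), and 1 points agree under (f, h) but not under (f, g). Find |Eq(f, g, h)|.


Eq(f, g, h) is the triple-agreement set: points in S where all three
maps take the same value. Using inclusion-exclusion on the pairwise data:
Pair (f, g) agrees on 13 points; pair (f, h) on 8 points.
Points agreeing under (f, g) but not (f, h) = 6; under (f, h) but not (f, g) = 1.
Triple-agreement = agreement-in-(f, g) minus points that agree under (f, g) but not (f, h):
|Eq(f, g, h)| = 13 - 6 = 7
(cross-check via (f, h): 8 - 1 = 7.)

7


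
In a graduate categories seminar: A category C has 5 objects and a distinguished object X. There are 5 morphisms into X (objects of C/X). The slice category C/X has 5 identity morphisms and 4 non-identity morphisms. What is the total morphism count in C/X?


In the slice category C/X, objects are morphisms to X.
Identity morphisms: 5 (one per object of C/X).
Non-identity morphisms: 4.
Total = 5 + 4 = 9

9


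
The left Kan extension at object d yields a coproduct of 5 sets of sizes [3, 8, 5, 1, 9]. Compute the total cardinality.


Pointwise, the left Kan extension (Lan_F H)(d) is the colimit, indexed
by the comma category (F downarrow d), of H composed with the
projection (F downarrow d) -> C. Here that colimit is given
as a coproduct (disjoint union) of sets, so its cardinality is the
sum of the sizes of the summands.
Coproduct of sets with sizes: 3 + 8 + 5 + 1 + 9
= 26

26


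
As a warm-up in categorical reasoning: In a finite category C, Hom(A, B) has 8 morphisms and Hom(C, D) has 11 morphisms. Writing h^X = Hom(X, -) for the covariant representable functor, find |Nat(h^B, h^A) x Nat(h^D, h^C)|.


By the Yoneda lemma, Nat(h^B, h^A) is isomorphic to Hom(A, B),
so |Nat(h^B, h^A)| = |Hom(A, B)| and |Nat(h^D, h^C)| = |Hom(C, D)|.
|Hom(A, B)| = 8, |Hom(C, D)| = 11.
|Nat(h^B, h^A) x Nat(h^D, h^C)| = 8 * 11 = 88

88


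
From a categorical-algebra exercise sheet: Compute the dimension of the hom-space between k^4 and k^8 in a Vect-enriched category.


In Vect-enriched categories, Hom(k^n, k^m) is the space of m x n matrices.
dim(Hom(k^4, k^8)) = 8 * 4 = 32

32


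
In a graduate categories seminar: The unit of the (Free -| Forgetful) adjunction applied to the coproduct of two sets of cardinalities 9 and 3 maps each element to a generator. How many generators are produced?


The unit eta_X: X -> U(F(X)) of the Free-Forgetful adjunction
maps each element of X to a generator of F(X). For X = S + T (disjoint
union in Set), |S + T| = |S| + |T|.
Total mappings = 9 + 3 = 12.

12


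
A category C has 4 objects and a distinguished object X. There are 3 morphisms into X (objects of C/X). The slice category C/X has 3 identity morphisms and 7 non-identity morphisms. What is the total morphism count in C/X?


In the slice category C/X, objects are morphisms to X.
Identity morphisms: 3 (one per object of C/X).
Non-identity morphisms: 7.
Total = 3 + 7 = 10

10


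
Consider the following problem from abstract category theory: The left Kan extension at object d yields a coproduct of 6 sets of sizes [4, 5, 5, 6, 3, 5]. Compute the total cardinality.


Pointwise, the left Kan extension (Lan_F H)(d) is the colimit, indexed
by the comma category (F downarrow d), of H composed with the
projection (F downarrow d) -> C. Here that colimit is given
as a coproduct (disjoint union) of sets, so its cardinality is the
sum of the sizes of the summands.
Coproduct of sets with sizes: 4 + 5 + 5 + 6 + 3 + 5
= 28

28


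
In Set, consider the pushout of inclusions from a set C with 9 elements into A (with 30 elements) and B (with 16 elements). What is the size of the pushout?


The pushout A +_C B identifies the images of C in A and B.
|A +_C B| = |A| + |B| - |C| (for injections).
= 30 + 16 - 9 = 37

37


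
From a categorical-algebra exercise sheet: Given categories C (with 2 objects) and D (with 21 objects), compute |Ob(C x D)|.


The product category C x D has objects that are pairs (c, d).
Number of pairs = |Ob(C)| * |Ob(D)| = 2 * 21 = 42

42


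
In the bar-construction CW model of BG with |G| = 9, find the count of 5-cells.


In the bar-construction CW model of BG, the n-cells are indexed by
n-tuples [g_1|...|g_n] of non-identity elements of G (degenerate
simplices with some g_i = e do not contribute cells), so there are
(|G| - 1)^n n-cells.
For dim = 5 with |G| = 9:
cells = (9 - 1)^5 = 8^5 = 32768

32768


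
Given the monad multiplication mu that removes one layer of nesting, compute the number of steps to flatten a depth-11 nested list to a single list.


Each application of mu: T^2 -> T removes one layer of nesting.
Starting at depth 11 (i.e., T^11(X)), we need to reach T(X).
Number of mu applications = 11 - 1 = 10

10


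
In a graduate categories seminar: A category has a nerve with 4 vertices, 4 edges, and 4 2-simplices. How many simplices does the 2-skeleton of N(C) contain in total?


The 2-skeleton of the nerve N(C) consists of simplices in dimensions 0, 1, 2:
  |N(C)_0| = 4 (objects)
  |N(C)_1| = 4 (morphisms)
  |N(C)_2| = 4 (composable pairs)
Total = 4 + 4 + 4 = 12

12


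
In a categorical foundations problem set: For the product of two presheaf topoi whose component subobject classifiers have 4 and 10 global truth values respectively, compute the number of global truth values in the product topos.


In a product of presheaf topoi E_1 x E_2, the subobject classifier
is Omega = Omega_1 x Omega_2 (componentwise), so
|Omega(top)| = |Omega_1(top_1)| * |Omega_2(top_2)|.
= 4 * 10 = 40.

40


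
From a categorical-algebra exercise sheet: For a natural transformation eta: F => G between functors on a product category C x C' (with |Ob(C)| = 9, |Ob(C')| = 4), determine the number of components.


A natural transformation eta: F => G assigns one component morphism per
object of the domain category.
The domain is the product category C x C', so
|Ob(C x C')| = |Ob(C)| * |Ob(C')| = 9 * 4 = 36.
Therefore eta has 36 component morphisms.

36


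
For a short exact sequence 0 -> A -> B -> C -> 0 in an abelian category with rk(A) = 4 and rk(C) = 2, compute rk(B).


For a short exact sequence 0 -> A -> B -> C -> 0,
rank is additive: rank(B) = rank(A) + rank(C).
rank(B) = 4 + 2 = 6

6


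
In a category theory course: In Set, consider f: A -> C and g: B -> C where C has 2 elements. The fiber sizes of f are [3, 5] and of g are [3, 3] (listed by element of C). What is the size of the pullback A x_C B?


The pullback A x_C B consists of pairs (a, b) with f(a) = g(b).
For each element c in C, the fiber product has |f^-1(c)| * |g^-1(c)| elements.
Summing over C: 3 * 3 + 5 * 3
= 9 + 15 = 24

24


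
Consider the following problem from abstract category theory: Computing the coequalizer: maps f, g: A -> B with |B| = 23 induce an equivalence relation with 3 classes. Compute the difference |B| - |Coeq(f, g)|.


The coequalizer Coeq(f, g) = B / ~ has one element per equivalence class.
|B| = 23, |Coeq(f, g)| = 3.
|B| - |Coeq(f, g)| = 23 - 3 = 20.

20


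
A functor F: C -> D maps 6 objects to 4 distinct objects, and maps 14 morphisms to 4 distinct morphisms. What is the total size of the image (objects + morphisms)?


The image of F consists of distinct objects and distinct morphisms.
|Im(F)| on objects = 4
|Im(F)| on morphisms = 4
Total image cardinality = 4 + 4 = 8

8


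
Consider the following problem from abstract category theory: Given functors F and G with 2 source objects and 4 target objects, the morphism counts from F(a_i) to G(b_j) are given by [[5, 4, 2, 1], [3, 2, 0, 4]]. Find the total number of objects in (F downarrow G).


Objects of (F downarrow G) are triples (a, b, h: F(a)->G(b)).
The count equals the sum of all entries in the hom-matrix.
sum(row 0) = 12
sum(row 1) = 9
Grand total = 21

21


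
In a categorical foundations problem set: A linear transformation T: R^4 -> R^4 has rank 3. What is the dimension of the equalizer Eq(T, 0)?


The equalizer of f and the zero map is ker(f).
By the rank-nullity theorem: dim(ker(f)) = dim(domain) - rank(f).
dim(ker(f)) = 4 - 3 = 1

1


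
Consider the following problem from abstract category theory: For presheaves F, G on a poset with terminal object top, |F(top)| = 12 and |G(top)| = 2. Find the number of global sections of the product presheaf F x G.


Global sections of a presheaf on a poset with terminal top satisfy
Gamma(H) ~ H(top). Presheaves admit pointwise products, so
(F x G)(top) = F(top) x G(top) (Cartesian product).
|Gamma(F x G)| = |F(top)| * |G(top)| = 12 * 2 = 24.

24


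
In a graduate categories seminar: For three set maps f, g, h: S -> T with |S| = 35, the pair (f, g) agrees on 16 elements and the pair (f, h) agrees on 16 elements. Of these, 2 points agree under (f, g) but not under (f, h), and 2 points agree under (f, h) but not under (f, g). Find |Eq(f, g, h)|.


Eq(f, g, h) is the triple-agreement set: points in S where all three
maps take the same value. Using inclusion-exclusion on the pairwise data:
Pair (f, g) agrees on 16 points; pair (f, h) on 16 points.
Points agreeing under (f, g) but not (f, h) = 2; under (f, h) but not (f, g) = 2.
Triple-agreement = agreement-in-(f, g) minus points that agree under (f, g) but not (f, h):
|Eq(f, g, h)| = 16 - 2 = 14
(cross-check via (f, h): 16 - 2 = 14.)

14


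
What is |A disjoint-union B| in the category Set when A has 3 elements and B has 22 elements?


In Set, the coproduct A + B is the disjoint union.
|A + B| = |A| + |B| = 3 + 22 = 25

25


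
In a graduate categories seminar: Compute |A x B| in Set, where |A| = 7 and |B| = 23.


In Set, the product A x B is the Cartesian product.
By the universal property, |A x B| = |A| * |B|.
|A x B| = 7 * 23 = 161

161


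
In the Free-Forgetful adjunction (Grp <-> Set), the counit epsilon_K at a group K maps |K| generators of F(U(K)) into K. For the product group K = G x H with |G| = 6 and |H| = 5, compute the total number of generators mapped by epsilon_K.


The counit epsilon_K: F(U(K)) -> K of the Free-Forgetful adjunction
maps |K| generators of F(U(K)) into K. For K = G x H (the product group),
|G x H| = |G| * |H|.
Total generators mapped = 6 * 5 = 30.

30


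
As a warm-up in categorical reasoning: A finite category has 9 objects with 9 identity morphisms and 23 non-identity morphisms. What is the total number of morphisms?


Each object has an identity morphism, giving 9 identities.
Adding the 23 non-identity morphisms:
Total = 9 + 23 = 32

32


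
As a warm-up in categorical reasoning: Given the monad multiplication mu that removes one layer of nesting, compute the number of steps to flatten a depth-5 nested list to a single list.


Each application of mu: T^2 -> T removes one layer of nesting.
Starting at depth 5 (i.e., T^5(X)), we need to reach T(X).
Number of mu applications = 5 - 1 = 4

4


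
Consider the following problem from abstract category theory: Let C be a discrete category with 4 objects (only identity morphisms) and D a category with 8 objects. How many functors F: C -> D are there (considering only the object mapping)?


A functor from a discrete category C to D is determined by
where each object maps. Each of the 4 objects of C can map
to any of the 8 objects of D independently.
Number of functors = 8^4 = 4096

4096


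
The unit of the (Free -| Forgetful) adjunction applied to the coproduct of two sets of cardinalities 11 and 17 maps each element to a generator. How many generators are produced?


The unit eta_X: X -> U(F(X)) of the Free-Forgetful adjunction
maps each element of X to a generator of F(X). For X = S + T (disjoint
union in Set), |S + T| = |S| + |T|.
Total mappings = 11 + 17 = 28.

28


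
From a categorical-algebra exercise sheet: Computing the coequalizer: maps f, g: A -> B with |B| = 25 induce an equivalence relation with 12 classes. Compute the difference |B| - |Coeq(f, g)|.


The coequalizer Coeq(f, g) = B / ~ has one element per equivalence class.
|B| = 25, |Coeq(f, g)| = 12.
|B| - |Coeq(f, g)| = 25 - 12 = 13.

13


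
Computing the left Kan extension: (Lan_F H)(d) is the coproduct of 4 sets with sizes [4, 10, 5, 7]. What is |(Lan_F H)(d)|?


Pointwise, the left Kan extension (Lan_F H)(d) is the colimit, indexed
by the comma category (F downarrow d), of H composed with the
projection (F downarrow d) -> C. Here that colimit is given
as a coproduct (disjoint union) of sets, so its cardinality is the
sum of the sizes of the summands.
Coproduct of sets with sizes: 4 + 10 + 5 + 7
= 26

26


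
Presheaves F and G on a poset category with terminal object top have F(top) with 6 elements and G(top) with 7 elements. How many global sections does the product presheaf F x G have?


Global sections of a presheaf on a poset with terminal top satisfy
Gamma(H) ~ H(top). Presheaves admit pointwise products, so
(F x G)(top) = F(top) x G(top) (Cartesian product).
|Gamma(F x G)| = |F(top)| * |G(top)| = 6 * 7 = 42.

42


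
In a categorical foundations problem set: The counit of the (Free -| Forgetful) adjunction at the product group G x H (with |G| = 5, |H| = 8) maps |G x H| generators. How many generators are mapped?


The counit epsilon_K: F(U(K)) -> K of the Free-Forgetful adjunction
maps |K| generators of F(U(K)) into K. For K = G x H (the product group),
|G x H| = |G| * |H|.
Total generators mapped = 5 * 8 = 40.

40


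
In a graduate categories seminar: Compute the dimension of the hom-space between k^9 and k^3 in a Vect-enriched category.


In Vect-enriched categories, Hom(k^n, k^m) is the space of m x n matrices.
dim(Hom(k^9, k^3)) = 3 * 9 = 27

27


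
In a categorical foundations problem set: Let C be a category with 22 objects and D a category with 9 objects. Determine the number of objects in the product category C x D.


The product category C x D has objects that are pairs (c, d).
Number of pairs = |Ob(C)| * |Ob(D)| = 22 * 9 = 198

198


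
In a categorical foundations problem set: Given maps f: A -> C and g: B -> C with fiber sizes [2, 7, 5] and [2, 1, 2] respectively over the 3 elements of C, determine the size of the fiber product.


The pullback A x_C B consists of pairs (a, b) with f(a) = g(b).
For each element c in C, the fiber product has |f^-1(c)| * |g^-1(c)| elements.
Summing over C: 2 * 2 + 7 * 1 + 5 * 2
= 4 + 7 + 10 = 21

21


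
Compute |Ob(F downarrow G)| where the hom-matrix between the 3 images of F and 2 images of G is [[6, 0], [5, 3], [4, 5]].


Objects of (F downarrow G) are triples (a, b, h: F(a)->G(b)).
The count equals the sum of all entries in the hom-matrix.
sum(row 0) = 6
sum(row 1) = 8
sum(row 2) = 9
Grand total = 23

23


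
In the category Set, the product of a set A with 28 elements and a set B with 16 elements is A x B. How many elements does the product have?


In Set, the product A x B is the Cartesian product.
By the universal property, |A x B| = |A| * |B|.
|A x B| = 28 * 16 = 448

448


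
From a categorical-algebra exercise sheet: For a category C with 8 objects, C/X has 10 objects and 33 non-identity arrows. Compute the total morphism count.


In the slice category C/X, objects are morphisms to X.
Identity morphisms: 10 (one per object of C/X).
Non-identity morphisms: 33.
Total = 10 + 33 = 43

43


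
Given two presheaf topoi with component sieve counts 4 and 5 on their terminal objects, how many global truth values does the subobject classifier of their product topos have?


In a product of presheaf topoi E_1 x E_2, the subobject classifier
is Omega = Omega_1 x Omega_2 (componentwise), so
|Omega(top)| = |Omega_1(top_1)| * |Omega_2(top_2)|.
= 4 * 5 = 20.

20


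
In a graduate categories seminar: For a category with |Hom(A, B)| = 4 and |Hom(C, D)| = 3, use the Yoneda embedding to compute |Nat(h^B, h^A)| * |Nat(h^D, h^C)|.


By the Yoneda lemma, Nat(h^B, h^A) is isomorphic to Hom(A, B),
so |Nat(h^B, h^A)| = |Hom(A, B)| and |Nat(h^D, h^C)| = |Hom(C, D)|.
|Hom(A, B)| = 4, |Hom(C, D)| = 3.
|Nat(h^B, h^A) x Nat(h^D, h^C)| = 4 * 3 = 12

12


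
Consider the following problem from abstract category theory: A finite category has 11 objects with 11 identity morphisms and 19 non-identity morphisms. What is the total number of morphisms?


Each object has an identity morphism, giving 11 identities.
Adding the 19 non-identity morphisms:
Total = 11 + 19 = 30

30


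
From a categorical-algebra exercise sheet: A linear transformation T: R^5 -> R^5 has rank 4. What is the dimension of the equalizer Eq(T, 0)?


The equalizer of f and the zero map is ker(f).
By the rank-nullity theorem: dim(ker(f)) = dim(domain) - rank(f).
dim(ker(f)) = 5 - 4 = 1

1


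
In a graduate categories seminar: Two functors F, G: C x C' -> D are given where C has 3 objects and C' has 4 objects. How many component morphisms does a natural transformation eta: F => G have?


A natural transformation eta: F => G assigns one component morphism per
object of the domain category.
The domain is the product category C x C', so
|Ob(C x C')| = |Ob(C)| * |Ob(C')| = 3 * 4 = 12.
Therefore eta has 12 component morphisms.

12


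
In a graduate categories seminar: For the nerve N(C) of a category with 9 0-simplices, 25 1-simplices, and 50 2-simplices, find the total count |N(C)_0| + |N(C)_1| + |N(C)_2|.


The 2-skeleton of the nerve N(C) consists of simplices in dimensions 0, 1, 2:
  |N(C)_0| = 9 (objects)
  |N(C)_1| = 25 (morphisms)
  |N(C)_2| = 50 (composable pairs)
Total = 9 + 25 + 50 = 84

84


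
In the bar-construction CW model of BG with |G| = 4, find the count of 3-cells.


In the bar-construction CW model of BG, the n-cells are indexed by
n-tuples [g_1|...|g_n] of non-identity elements of G (degenerate
simplices with some g_i = e do not contribute cells), so there are
(|G| - 1)^n n-cells.
For dim = 3 with |G| = 4:
cells = (4 - 1)^3 = 3^3 = 27

27


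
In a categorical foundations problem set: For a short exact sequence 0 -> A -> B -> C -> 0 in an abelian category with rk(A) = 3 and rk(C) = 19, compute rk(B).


For a short exact sequence 0 -> A -> B -> C -> 0,
rank is additive: rank(B) = rank(A) + rank(C).
rank(B) = 3 + 19 = 22

22


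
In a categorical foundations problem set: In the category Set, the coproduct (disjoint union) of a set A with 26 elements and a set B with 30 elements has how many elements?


In Set, the coproduct A + B is the disjoint union.
|A + B| = |A| + |B| = 26 + 30 = 56

56


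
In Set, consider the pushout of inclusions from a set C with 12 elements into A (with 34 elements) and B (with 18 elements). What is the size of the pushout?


The pushout A +_C B identifies the images of C in A and B.
|A +_C B| = |A| + |B| - |C| (for injections).
= 34 + 18 - 12 = 40

40


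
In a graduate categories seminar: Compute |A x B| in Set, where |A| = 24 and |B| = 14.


In Set, the product A x B is the Cartesian product.
By the universal property, |A x B| = |A| * |B|.
|A x B| = 24 * 14 = 336

336


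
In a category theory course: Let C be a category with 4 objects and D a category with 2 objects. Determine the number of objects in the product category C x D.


The product category C x D has objects that are pairs (c, d).
Number of pairs = |Ob(C)| * |Ob(D)| = 4 * 2 = 8

8


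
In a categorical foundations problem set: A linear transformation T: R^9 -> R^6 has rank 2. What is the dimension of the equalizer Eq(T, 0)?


The equalizer of f and the zero map is ker(f).
By the rank-nullity theorem: dim(ker(f)) = dim(domain) - rank(f).
dim(ker(f)) = 9 - 2 = 7

7


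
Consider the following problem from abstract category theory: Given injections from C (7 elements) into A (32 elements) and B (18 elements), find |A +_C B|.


The pushout A +_C B identifies the images of C in A and B.
|A +_C B| = |A| + |B| - |C| (for injections).
= 32 + 18 - 7 = 43

43


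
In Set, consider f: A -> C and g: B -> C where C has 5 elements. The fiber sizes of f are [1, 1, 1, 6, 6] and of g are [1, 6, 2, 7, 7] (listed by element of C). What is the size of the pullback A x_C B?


The pullback A x_C B consists of pairs (a, b) with f(a) = g(b).
For each element c in C, the fiber product has |f^-1(c)| * |g^-1(c)| elements.
Summing over C: 1 * 1 + 1 * 6 + 1 * 2 + 6 * 7 + 6 * 7
= 1 + 6 + 2 + 42 + 42 = 93

93


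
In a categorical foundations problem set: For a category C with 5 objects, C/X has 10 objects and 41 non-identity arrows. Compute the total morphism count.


In the slice category C/X, objects are morphisms to X.
Identity morphisms: 10 (one per object of C/X).
Non-identity morphisms: 41.
Total = 10 + 41 = 51

51


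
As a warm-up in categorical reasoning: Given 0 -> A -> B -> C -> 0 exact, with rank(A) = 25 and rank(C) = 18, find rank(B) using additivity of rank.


For a short exact sequence 0 -> A -> B -> C -> 0,
rank is additive: rank(B) = rank(A) + rank(C).
rank(B) = 25 + 18 = 43

43


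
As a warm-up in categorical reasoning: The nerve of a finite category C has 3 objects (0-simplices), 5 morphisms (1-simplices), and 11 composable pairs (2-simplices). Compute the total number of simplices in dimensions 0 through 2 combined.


The 2-skeleton of the nerve N(C) consists of simplices in dimensions 0, 1, 2:
  |N(C)_0| = 3 (objects)
  |N(C)_1| = 5 (morphisms)
  |N(C)_2| = 11 (composable pairs)
Total = 3 + 5 + 11 = 19

19


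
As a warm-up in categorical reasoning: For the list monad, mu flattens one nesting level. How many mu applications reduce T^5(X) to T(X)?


Each application of mu: T^2 -> T removes one layer of nesting.
Starting at depth 5 (i.e., T^5(X)), we need to reach T(X).
Number of mu applications = 5 - 1 = 4

4


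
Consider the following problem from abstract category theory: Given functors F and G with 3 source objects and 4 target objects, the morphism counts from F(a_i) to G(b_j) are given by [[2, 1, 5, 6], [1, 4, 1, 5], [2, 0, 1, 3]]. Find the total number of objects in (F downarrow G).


Objects of (F downarrow G) are triples (a, b, h: F(a)->G(b)).
The count equals the sum of all entries in the hom-matrix.
sum(row 0) = 14
sum(row 1) = 11
sum(row 2) = 6
Grand total = 31

31


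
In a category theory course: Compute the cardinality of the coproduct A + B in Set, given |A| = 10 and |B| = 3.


In Set, the coproduct A + B is the disjoint union.
|A + B| = |A| + |B| = 10 + 3 = 13

13


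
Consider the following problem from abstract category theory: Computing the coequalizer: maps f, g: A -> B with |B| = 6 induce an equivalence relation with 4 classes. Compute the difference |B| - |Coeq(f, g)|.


The coequalizer Coeq(f, g) = B / ~ has one element per equivalence class.
|B| = 6, |Coeq(f, g)| = 4.
|B| - |Coeq(f, g)| = 6 - 4 = 2.

2


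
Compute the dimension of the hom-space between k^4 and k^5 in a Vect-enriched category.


In Vect-enriched categories, Hom(k^n, k^m) is the space of m x n matrices.
dim(Hom(k^4, k^5)) = 5 * 4 = 20

20


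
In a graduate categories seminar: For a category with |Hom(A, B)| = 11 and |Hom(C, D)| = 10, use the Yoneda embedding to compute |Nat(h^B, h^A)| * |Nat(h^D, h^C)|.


By the Yoneda lemma, Nat(h^B, h^A) is isomorphic to Hom(A, B),
so |Nat(h^B, h^A)| = |Hom(A, B)| and |Nat(h^D, h^C)| = |Hom(C, D)|.
|Hom(A, B)| = 11, |Hom(C, D)| = 10.
|Nat(h^B, h^A) x Nat(h^D, h^C)| = 11 * 10 = 110

110


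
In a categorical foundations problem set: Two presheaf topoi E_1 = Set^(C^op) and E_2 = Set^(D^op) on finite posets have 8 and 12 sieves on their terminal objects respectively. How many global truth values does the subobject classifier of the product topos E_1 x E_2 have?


In a product of presheaf topoi E_1 x E_2, the subobject classifier
is Omega = Omega_1 x Omega_2 (componentwise), so
|Omega(top)| = |Omega_1(top_1)| * |Omega_2(top_2)|.
= 8 * 12 = 96.

96


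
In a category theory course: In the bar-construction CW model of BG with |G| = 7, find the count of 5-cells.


In the bar-construction CW model of BG, the n-cells are indexed by
n-tuples [g_1|...|g_n] of non-identity elements of G (degenerate
simplices with some g_i = e do not contribute cells), so there are
(|G| - 1)^n n-cells.
For dim = 5 with |G| = 7:
cells = (7 - 1)^5 = 6^5 = 7776

7776


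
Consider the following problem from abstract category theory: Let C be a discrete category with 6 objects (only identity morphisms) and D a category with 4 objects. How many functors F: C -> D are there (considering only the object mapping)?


A functor from a discrete category C to D is determined by
where each object maps. Each of the 6 objects of C can map
to any of the 4 objects of D independently.
Number of functors = 4^6 = 4096

4096


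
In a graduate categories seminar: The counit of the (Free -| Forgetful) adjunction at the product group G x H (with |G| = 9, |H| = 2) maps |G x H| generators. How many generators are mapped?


The counit epsilon_K: F(U(K)) -> K of the Free-Forgetful adjunction
maps |K| generators of F(U(K)) into K. For K = G x H (the product group),
|G x H| = |G| * |H|.
Total generators mapped = 9 * 2 = 18.

18


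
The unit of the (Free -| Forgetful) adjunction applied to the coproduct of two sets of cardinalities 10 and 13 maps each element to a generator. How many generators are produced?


The unit eta_X: X -> U(F(X)) of the Free-Forgetful adjunction
maps each element of X to a generator of F(X). For X = S + T (disjoint
union in Set), |S + T| = |S| + |T|.
Total mappings = 10 + 13 = 23.

23


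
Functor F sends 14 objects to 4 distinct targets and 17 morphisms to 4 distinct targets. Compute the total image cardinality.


The image of F consists of distinct objects and distinct morphisms.
|Im(F)| on objects = 4
|Im(F)| on morphisms = 4
Total image cardinality = 4 + 4 = 8

8


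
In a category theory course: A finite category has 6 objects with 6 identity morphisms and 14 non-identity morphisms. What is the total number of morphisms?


Each object has an identity morphism, giving 6 identities.
Adding the 14 non-identity morphisms:
Total = 6 + 14 = 20

20


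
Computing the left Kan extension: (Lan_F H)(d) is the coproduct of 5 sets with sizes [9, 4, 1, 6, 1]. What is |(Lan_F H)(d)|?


Pointwise, the left Kan extension (Lan_F H)(d) is the colimit, indexed
by the comma category (F downarrow d), of H composed with the
projection (F downarrow d) -> C. Here that colimit is given
as a coproduct (disjoint union) of sets, so its cardinality is the
sum of the sizes of the summands.
Coproduct of sets with sizes: 9 + 4 + 1 + 6 + 1
= 21

21


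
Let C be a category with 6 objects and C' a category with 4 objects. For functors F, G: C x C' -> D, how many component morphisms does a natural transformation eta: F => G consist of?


A natural transformation eta: F => G assigns one component morphism per
object of the domain category.
The domain is the product category C x C', so
|Ob(C x C')| = |Ob(C)| * |Ob(C')| = 6 * 4 = 24.
Therefore eta has 24 component morphisms.

24


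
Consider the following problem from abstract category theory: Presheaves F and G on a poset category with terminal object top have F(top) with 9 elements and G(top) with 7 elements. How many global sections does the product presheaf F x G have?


Global sections of a presheaf on a poset with terminal top satisfy
Gamma(H) ~ H(top). Presheaves admit pointwise products, so
(F x G)(top) = F(top) x G(top) (Cartesian product).
|Gamma(F x G)| = |F(top)| * |G(top)| = 9 * 7 = 63.

63


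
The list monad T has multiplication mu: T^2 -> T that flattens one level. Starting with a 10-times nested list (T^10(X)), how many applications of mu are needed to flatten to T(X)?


Each application of mu: T^2 -> T removes one layer of nesting.
Starting at depth 10 (i.e., T^10(X)), we need to reach T(X).
Number of mu applications = 10 - 1 = 9

9


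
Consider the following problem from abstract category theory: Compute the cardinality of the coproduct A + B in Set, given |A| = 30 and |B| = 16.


In Set, the coproduct A + B is the disjoint union.
|A + B| = |A| + |B| = 30 + 16 = 46

46


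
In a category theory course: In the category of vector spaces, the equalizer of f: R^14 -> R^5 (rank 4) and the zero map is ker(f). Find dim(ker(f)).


The equalizer of f and the zero map is ker(f).
By the rank-nullity theorem: dim(ker(f)) = dim(domain) - rank(f).
dim(ker(f)) = 14 - 4 = 10

10


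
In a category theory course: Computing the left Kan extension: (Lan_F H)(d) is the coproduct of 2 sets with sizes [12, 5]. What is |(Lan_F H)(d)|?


Pointwise, the left Kan extension (Lan_F H)(d) is the colimit, indexed
by the comma category (F downarrow d), of H composed with the
projection (F downarrow d) -> C. Here that colimit is given
as a coproduct (disjoint union) of sets, so its cardinality is the
sum of the sizes of the summands.
Coproduct of sets with sizes: 12 + 5
= 17

17


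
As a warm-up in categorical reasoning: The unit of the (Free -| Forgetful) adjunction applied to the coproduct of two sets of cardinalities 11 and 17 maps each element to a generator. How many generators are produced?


The unit eta_X: X -> U(F(X)) of the Free-Forgetful adjunction
maps each element of X to a generator of F(X). For X = S + T (disjoint
union in Set), |S + T| = |S| + |T|.
Total mappings = 11 + 17 = 28.

28


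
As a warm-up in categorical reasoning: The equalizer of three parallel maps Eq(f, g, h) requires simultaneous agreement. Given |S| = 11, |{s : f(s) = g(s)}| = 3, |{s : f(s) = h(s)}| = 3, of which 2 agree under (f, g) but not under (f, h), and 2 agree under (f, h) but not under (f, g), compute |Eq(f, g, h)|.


Eq(f, g, h) is the triple-agreement set: points in S where all three
maps take the same value. Using inclusion-exclusion on the pairwise data:
Pair (f, g) agrees on 3 points; pair (f, h) on 3 points.
Points agreeing under (f, g) but not (f, h) = 2; under (f, h) but not (f, g) = 2.
Triple-agreement = agreement-in-(f, g) minus points that agree under (f, g) but not (f, h):
|Eq(f, g, h)| = 3 - 2 = 1
(cross-check via (f, h): 3 - 2 = 1.)

1


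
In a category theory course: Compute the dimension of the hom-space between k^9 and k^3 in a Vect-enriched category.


In Vect-enriched categories, Hom(k^n, k^m) is the space of m x n matrices.
dim(Hom(k^9, k^3)) = 3 * 9 = 27

27


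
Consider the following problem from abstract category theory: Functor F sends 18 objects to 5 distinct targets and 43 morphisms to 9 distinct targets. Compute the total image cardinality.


The image of F consists of distinct objects and distinct morphisms.
|Im(F)| on objects = 5
|Im(F)| on morphisms = 9
Total image cardinality = 5 + 9 = 14

14


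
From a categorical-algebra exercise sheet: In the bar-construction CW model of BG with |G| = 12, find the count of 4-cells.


In the bar-construction CW model of BG, the n-cells are indexed by
n-tuples [g_1|...|g_n] of non-identity elements of G (degenerate
simplices with some g_i = e do not contribute cells), so there are
(|G| - 1)^n n-cells.
For dim = 4 with |G| = 12:
cells = (12 - 1)^4 = 11^4 = 14641

14641


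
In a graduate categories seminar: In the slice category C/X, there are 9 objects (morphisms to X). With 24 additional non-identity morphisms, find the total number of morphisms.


In the slice category C/X, objects are morphisms to X.
Identity morphisms: 9 (one per object of C/X).
Non-identity morphisms: 24.
Total = 9 + 24 = 33

33


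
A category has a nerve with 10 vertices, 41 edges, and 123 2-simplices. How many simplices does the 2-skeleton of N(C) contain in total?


The 2-skeleton of the nerve N(C) consists of simplices in dimensions 0, 1, 2:
  |N(C)_0| = 10 (objects)
  |N(C)_1| = 41 (morphisms)
  |N(C)_2| = 123 (composable pairs)
Total = 10 + 41 + 123 = 174

174


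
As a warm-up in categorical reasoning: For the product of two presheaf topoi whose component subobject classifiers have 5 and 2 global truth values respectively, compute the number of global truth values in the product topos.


In a product of presheaf topoi E_1 x E_2, the subobject classifier
is Omega = Omega_1 x Omega_2 (componentwise), so
|Omega(top)| = |Omega_1(top_1)| * |Omega_2(top_2)|.
= 5 * 2 = 10.

10


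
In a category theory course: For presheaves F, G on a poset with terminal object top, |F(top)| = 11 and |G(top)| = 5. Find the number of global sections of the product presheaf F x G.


Global sections of a presheaf on a poset with terminal top satisfy
Gamma(H) ~ H(top). Presheaves admit pointwise products, so
(F x G)(top) = F(top) x G(top) (Cartesian product).
|Gamma(F x G)| = |F(top)| * |G(top)| = 11 * 5 = 55.

55
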